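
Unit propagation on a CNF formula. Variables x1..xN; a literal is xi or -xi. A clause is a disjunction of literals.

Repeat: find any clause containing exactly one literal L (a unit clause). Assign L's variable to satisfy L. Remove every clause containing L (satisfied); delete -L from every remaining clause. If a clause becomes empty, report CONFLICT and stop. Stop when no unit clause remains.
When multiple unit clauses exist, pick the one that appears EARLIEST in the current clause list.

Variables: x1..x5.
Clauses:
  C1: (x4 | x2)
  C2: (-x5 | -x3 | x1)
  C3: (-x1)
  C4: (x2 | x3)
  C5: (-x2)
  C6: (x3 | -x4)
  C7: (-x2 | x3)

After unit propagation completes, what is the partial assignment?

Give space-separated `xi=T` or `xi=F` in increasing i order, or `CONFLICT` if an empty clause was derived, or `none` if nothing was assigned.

unit clause [-1] forces x1=F; simplify:
  drop 1 from [-5, -3, 1] -> [-5, -3]
  satisfied 1 clause(s); 6 remain; assigned so far: [1]
unit clause [-2] forces x2=F; simplify:
  drop 2 from [4, 2] -> [4]
  drop 2 from [2, 3] -> [3]
  satisfied 2 clause(s); 4 remain; assigned so far: [1, 2]
unit clause [4] forces x4=T; simplify:
  drop -4 from [3, -4] -> [3]
  satisfied 1 clause(s); 3 remain; assigned so far: [1, 2, 4]
unit clause [3] forces x3=T; simplify:
  drop -3 from [-5, -3] -> [-5]
  satisfied 2 clause(s); 1 remain; assigned so far: [1, 2, 3, 4]
unit clause [-5] forces x5=F; simplify:
  satisfied 1 clause(s); 0 remain; assigned so far: [1, 2, 3, 4, 5]

Answer: x1=F x2=F x3=T x4=T x5=F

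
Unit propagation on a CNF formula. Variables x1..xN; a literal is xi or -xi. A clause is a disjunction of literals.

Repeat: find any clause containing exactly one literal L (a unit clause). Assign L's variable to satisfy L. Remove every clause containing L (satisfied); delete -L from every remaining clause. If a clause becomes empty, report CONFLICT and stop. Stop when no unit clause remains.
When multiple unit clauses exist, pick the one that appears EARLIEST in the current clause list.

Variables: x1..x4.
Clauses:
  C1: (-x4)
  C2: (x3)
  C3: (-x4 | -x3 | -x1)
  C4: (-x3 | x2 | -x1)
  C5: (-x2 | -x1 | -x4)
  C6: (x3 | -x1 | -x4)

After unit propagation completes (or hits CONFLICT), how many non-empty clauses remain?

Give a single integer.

Answer: 1

Derivation:
unit clause [-4] forces x4=F; simplify:
  satisfied 4 clause(s); 2 remain; assigned so far: [4]
unit clause [3] forces x3=T; simplify:
  drop -3 from [-3, 2, -1] -> [2, -1]
  satisfied 1 clause(s); 1 remain; assigned so far: [3, 4]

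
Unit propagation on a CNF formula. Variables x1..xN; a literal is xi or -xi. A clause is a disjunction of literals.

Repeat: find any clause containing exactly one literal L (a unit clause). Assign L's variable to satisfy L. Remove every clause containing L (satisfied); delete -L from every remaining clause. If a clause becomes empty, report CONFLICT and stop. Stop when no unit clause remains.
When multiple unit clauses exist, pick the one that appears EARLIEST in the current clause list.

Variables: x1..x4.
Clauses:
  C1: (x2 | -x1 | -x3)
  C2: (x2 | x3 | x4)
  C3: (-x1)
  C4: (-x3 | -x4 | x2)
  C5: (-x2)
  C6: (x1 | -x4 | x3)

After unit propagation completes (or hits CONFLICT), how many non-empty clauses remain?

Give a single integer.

Answer: 3

Derivation:
unit clause [-1] forces x1=F; simplify:
  drop 1 from [1, -4, 3] -> [-4, 3]
  satisfied 2 clause(s); 4 remain; assigned so far: [1]
unit clause [-2] forces x2=F; simplify:
  drop 2 from [2, 3, 4] -> [3, 4]
  drop 2 from [-3, -4, 2] -> [-3, -4]
  satisfied 1 clause(s); 3 remain; assigned so far: [1, 2]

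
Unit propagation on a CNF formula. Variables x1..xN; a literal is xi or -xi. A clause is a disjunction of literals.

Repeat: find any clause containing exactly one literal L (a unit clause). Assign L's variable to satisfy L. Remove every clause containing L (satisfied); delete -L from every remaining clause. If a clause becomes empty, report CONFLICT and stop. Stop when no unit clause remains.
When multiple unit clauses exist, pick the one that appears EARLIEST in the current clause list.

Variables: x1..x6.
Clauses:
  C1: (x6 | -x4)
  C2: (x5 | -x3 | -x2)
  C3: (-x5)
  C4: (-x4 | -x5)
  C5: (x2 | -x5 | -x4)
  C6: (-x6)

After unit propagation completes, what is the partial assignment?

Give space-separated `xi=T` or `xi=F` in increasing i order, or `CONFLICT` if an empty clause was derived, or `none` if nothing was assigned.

Answer: x4=F x5=F x6=F

Derivation:
unit clause [-5] forces x5=F; simplify:
  drop 5 from [5, -3, -2] -> [-3, -2]
  satisfied 3 clause(s); 3 remain; assigned so far: [5]
unit clause [-6] forces x6=F; simplify:
  drop 6 from [6, -4] -> [-4]
  satisfied 1 clause(s); 2 remain; assigned so far: [5, 6]
unit clause [-4] forces x4=F; simplify:
  satisfied 1 clause(s); 1 remain; assigned so far: [4, 5, 6]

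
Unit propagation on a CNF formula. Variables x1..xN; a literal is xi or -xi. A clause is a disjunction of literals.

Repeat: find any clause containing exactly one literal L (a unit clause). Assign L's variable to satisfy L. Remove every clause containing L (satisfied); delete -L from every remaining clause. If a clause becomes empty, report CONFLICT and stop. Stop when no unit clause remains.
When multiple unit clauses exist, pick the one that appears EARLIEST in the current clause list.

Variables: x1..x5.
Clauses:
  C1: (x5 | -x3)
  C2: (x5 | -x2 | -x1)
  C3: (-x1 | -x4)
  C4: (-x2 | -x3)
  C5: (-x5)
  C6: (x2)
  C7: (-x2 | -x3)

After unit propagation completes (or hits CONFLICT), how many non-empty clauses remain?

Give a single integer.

Answer: 0

Derivation:
unit clause [-5] forces x5=F; simplify:
  drop 5 from [5, -3] -> [-3]
  drop 5 from [5, -2, -1] -> [-2, -1]
  satisfied 1 clause(s); 6 remain; assigned so far: [5]
unit clause [-3] forces x3=F; simplify:
  satisfied 3 clause(s); 3 remain; assigned so far: [3, 5]
unit clause [2] forces x2=T; simplify:
  drop -2 from [-2, -1] -> [-1]
  satisfied 1 clause(s); 2 remain; assigned so far: [2, 3, 5]
unit clause [-1] forces x1=F; simplify:
  satisfied 2 clause(s); 0 remain; assigned so far: [1, 2, 3, 5]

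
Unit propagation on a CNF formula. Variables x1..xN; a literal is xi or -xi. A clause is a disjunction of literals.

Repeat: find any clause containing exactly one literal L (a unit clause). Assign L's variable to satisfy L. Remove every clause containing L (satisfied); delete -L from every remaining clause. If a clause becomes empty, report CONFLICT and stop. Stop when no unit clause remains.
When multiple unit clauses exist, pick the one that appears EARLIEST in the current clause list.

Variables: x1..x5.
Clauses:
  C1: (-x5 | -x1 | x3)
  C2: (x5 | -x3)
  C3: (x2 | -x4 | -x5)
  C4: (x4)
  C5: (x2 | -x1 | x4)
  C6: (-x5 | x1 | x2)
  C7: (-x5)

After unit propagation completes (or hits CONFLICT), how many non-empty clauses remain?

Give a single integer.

Answer: 0

Derivation:
unit clause [4] forces x4=T; simplify:
  drop -4 from [2, -4, -5] -> [2, -5]
  satisfied 2 clause(s); 5 remain; assigned so far: [4]
unit clause [-5] forces x5=F; simplify:
  drop 5 from [5, -3] -> [-3]
  satisfied 4 clause(s); 1 remain; assigned so far: [4, 5]
unit clause [-3] forces x3=F; simplify:
  satisfied 1 clause(s); 0 remain; assigned so far: [3, 4, 5]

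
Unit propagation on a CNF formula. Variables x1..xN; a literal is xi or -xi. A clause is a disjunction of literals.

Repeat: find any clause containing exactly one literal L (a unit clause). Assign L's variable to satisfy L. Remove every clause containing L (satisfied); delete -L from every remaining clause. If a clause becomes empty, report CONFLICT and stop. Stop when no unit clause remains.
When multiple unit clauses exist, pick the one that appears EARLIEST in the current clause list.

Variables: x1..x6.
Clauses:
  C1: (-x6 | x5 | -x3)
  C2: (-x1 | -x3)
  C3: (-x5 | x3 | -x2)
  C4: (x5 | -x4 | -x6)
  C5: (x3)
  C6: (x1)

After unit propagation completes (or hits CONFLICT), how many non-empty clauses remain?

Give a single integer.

unit clause [3] forces x3=T; simplify:
  drop -3 from [-6, 5, -3] -> [-6, 5]
  drop -3 from [-1, -3] -> [-1]
  satisfied 2 clause(s); 4 remain; assigned so far: [3]
unit clause [-1] forces x1=F; simplify:
  drop 1 from [1] -> [] (empty!)
  satisfied 1 clause(s); 3 remain; assigned so far: [1, 3]
CONFLICT (empty clause)

Answer: 2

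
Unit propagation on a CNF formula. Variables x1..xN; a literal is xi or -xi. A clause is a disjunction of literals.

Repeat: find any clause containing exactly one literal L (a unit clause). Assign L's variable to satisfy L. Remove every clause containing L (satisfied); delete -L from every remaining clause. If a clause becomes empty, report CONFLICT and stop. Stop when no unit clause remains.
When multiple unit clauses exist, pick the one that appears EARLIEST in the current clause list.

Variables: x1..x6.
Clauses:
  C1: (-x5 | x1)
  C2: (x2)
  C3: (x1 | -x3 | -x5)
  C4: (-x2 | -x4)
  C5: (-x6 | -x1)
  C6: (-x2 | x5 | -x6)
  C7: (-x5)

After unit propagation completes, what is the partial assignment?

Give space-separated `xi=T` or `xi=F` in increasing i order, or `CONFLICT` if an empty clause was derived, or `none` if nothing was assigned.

unit clause [2] forces x2=T; simplify:
  drop -2 from [-2, -4] -> [-4]
  drop -2 from [-2, 5, -6] -> [5, -6]
  satisfied 1 clause(s); 6 remain; assigned so far: [2]
unit clause [-4] forces x4=F; simplify:
  satisfied 1 clause(s); 5 remain; assigned so far: [2, 4]
unit clause [-5] forces x5=F; simplify:
  drop 5 from [5, -6] -> [-6]
  satisfied 3 clause(s); 2 remain; assigned so far: [2, 4, 5]
unit clause [-6] forces x6=F; simplify:
  satisfied 2 clause(s); 0 remain; assigned so far: [2, 4, 5, 6]

Answer: x2=T x4=F x5=F x6=F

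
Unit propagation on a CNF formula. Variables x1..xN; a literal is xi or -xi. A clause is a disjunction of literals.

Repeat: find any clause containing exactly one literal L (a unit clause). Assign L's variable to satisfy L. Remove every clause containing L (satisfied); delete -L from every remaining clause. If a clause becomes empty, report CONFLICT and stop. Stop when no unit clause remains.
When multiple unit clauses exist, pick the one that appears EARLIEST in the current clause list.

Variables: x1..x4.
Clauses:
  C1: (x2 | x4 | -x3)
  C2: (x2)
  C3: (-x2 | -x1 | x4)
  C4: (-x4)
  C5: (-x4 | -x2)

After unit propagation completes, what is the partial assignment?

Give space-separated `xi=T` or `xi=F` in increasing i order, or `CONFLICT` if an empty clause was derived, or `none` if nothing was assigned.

Answer: x1=F x2=T x4=F

Derivation:
unit clause [2] forces x2=T; simplify:
  drop -2 from [-2, -1, 4] -> [-1, 4]
  drop -2 from [-4, -2] -> [-4]
  satisfied 2 clause(s); 3 remain; assigned so far: [2]
unit clause [-4] forces x4=F; simplify:
  drop 4 from [-1, 4] -> [-1]
  satisfied 2 clause(s); 1 remain; assigned so far: [2, 4]
unit clause [-1] forces x1=F; simplify:
  satisfied 1 clause(s); 0 remain; assigned so far: [1, 2, 4]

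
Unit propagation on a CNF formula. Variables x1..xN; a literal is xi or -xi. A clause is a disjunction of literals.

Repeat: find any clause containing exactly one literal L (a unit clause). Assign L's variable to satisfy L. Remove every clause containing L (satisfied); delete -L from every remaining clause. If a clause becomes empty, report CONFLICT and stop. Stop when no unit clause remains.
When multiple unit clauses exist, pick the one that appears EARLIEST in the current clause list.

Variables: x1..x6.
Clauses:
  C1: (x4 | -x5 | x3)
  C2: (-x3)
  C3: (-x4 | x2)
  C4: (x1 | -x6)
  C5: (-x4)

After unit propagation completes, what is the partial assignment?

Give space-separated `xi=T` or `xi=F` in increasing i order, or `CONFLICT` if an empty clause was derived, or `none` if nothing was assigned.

unit clause [-3] forces x3=F; simplify:
  drop 3 from [4, -5, 3] -> [4, -5]
  satisfied 1 clause(s); 4 remain; assigned so far: [3]
unit clause [-4] forces x4=F; simplify:
  drop 4 from [4, -5] -> [-5]
  satisfied 2 clause(s); 2 remain; assigned so far: [3, 4]
unit clause [-5] forces x5=F; simplify:
  satisfied 1 clause(s); 1 remain; assigned so far: [3, 4, 5]

Answer: x3=F x4=F x5=F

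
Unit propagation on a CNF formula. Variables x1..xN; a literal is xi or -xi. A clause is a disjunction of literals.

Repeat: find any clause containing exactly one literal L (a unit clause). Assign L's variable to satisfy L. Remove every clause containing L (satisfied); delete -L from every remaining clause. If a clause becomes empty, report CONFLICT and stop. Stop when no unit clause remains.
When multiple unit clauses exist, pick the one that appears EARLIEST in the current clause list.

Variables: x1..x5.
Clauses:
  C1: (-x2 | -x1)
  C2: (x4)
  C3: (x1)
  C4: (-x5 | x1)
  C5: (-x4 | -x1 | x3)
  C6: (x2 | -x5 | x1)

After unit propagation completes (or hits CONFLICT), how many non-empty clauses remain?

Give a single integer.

unit clause [4] forces x4=T; simplify:
  drop -4 from [-4, -1, 3] -> [-1, 3]
  satisfied 1 clause(s); 5 remain; assigned so far: [4]
unit clause [1] forces x1=T; simplify:
  drop -1 from [-2, -1] -> [-2]
  drop -1 from [-1, 3] -> [3]
  satisfied 3 clause(s); 2 remain; assigned so far: [1, 4]
unit clause [-2] forces x2=F; simplify:
  satisfied 1 clause(s); 1 remain; assigned so far: [1, 2, 4]
unit clause [3] forces x3=T; simplify:
  satisfied 1 clause(s); 0 remain; assigned so far: [1, 2, 3, 4]

Answer: 0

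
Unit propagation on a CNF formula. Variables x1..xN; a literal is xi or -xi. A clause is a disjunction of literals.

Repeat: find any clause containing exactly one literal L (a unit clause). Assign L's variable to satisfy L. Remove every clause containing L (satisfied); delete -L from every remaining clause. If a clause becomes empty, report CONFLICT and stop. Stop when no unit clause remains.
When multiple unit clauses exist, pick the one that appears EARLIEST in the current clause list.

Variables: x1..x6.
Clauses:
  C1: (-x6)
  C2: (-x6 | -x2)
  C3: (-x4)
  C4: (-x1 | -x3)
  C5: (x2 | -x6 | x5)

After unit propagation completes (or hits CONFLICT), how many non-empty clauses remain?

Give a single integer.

Answer: 1

Derivation:
unit clause [-6] forces x6=F; simplify:
  satisfied 3 clause(s); 2 remain; assigned so far: [6]
unit clause [-4] forces x4=F; simplify:
  satisfied 1 clause(s); 1 remain; assigned so far: [4, 6]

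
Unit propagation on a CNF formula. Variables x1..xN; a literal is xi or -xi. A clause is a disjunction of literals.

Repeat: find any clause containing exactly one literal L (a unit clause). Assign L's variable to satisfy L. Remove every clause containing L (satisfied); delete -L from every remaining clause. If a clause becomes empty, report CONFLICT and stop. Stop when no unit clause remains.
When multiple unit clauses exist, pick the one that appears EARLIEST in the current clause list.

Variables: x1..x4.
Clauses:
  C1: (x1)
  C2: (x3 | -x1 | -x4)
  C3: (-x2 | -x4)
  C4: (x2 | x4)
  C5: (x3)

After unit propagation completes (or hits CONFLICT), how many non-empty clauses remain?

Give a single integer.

unit clause [1] forces x1=T; simplify:
  drop -1 from [3, -1, -4] -> [3, -4]
  satisfied 1 clause(s); 4 remain; assigned so far: [1]
unit clause [3] forces x3=T; simplify:
  satisfied 2 clause(s); 2 remain; assigned so far: [1, 3]

Answer: 2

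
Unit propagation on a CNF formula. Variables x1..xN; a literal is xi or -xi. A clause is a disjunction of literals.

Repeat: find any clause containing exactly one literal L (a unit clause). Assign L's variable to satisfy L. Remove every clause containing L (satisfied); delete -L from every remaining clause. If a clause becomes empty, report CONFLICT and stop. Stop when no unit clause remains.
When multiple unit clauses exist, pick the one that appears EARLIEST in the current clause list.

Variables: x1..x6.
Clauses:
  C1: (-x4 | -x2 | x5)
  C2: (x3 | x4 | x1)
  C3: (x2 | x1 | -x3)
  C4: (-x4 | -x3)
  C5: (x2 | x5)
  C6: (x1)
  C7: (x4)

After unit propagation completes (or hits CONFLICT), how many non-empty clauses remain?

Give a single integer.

Answer: 2

Derivation:
unit clause [1] forces x1=T; simplify:
  satisfied 3 clause(s); 4 remain; assigned so far: [1]
unit clause [4] forces x4=T; simplify:
  drop -4 from [-4, -2, 5] -> [-2, 5]
  drop -4 from [-4, -3] -> [-3]
  satisfied 1 clause(s); 3 remain; assigned so far: [1, 4]
unit clause [-3] forces x3=F; simplify:
  satisfied 1 clause(s); 2 remain; assigned so far: [1, 3, 4]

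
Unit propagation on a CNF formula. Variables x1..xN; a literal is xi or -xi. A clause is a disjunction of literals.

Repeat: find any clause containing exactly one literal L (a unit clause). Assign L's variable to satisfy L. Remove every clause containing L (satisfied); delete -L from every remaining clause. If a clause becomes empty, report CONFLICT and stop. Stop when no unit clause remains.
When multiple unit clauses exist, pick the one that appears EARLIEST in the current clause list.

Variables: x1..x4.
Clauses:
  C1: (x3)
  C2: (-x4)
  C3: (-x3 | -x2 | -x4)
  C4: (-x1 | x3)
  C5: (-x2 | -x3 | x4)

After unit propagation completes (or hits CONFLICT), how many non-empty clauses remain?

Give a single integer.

unit clause [3] forces x3=T; simplify:
  drop -3 from [-3, -2, -4] -> [-2, -4]
  drop -3 from [-2, -3, 4] -> [-2, 4]
  satisfied 2 clause(s); 3 remain; assigned so far: [3]
unit clause [-4] forces x4=F; simplify:
  drop 4 from [-2, 4] -> [-2]
  satisfied 2 clause(s); 1 remain; assigned so far: [3, 4]
unit clause [-2] forces x2=F; simplify:
  satisfied 1 clause(s); 0 remain; assigned so far: [2, 3, 4]

Answer: 0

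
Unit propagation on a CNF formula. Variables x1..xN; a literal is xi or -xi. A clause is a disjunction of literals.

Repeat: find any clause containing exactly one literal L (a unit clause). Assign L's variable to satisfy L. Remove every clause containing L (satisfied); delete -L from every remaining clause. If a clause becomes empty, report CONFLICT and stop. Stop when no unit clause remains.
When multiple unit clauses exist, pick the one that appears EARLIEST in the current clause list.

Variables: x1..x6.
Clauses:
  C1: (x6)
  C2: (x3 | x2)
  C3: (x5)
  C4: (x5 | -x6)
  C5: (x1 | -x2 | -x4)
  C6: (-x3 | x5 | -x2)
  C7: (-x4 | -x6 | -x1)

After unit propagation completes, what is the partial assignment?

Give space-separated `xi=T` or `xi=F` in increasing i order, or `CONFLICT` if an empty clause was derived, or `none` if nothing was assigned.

unit clause [6] forces x6=T; simplify:
  drop -6 from [5, -6] -> [5]
  drop -6 from [-4, -6, -1] -> [-4, -1]
  satisfied 1 clause(s); 6 remain; assigned so far: [6]
unit clause [5] forces x5=T; simplify:
  satisfied 3 clause(s); 3 remain; assigned so far: [5, 6]

Answer: x5=T x6=T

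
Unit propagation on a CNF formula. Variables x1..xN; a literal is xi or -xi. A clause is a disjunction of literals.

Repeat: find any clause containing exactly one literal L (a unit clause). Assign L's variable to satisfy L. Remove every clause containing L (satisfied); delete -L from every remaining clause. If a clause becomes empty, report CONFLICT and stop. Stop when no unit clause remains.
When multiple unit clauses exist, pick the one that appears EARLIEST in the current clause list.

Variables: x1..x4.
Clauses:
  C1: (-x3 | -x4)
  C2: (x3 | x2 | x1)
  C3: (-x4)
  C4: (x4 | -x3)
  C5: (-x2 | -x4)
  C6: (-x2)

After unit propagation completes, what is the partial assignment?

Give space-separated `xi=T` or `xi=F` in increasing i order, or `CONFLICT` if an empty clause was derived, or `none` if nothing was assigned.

Answer: x1=T x2=F x3=F x4=F

Derivation:
unit clause [-4] forces x4=F; simplify:
  drop 4 from [4, -3] -> [-3]
  satisfied 3 clause(s); 3 remain; assigned so far: [4]
unit clause [-3] forces x3=F; simplify:
  drop 3 from [3, 2, 1] -> [2, 1]
  satisfied 1 clause(s); 2 remain; assigned so far: [3, 4]
unit clause [-2] forces x2=F; simplify:
  drop 2 from [2, 1] -> [1]
  satisfied 1 clause(s); 1 remain; assigned so far: [2, 3, 4]
unit clause [1] forces x1=T; simplify:
  satisfied 1 clause(s); 0 remain; assigned so far: [1, 2, 3, 4]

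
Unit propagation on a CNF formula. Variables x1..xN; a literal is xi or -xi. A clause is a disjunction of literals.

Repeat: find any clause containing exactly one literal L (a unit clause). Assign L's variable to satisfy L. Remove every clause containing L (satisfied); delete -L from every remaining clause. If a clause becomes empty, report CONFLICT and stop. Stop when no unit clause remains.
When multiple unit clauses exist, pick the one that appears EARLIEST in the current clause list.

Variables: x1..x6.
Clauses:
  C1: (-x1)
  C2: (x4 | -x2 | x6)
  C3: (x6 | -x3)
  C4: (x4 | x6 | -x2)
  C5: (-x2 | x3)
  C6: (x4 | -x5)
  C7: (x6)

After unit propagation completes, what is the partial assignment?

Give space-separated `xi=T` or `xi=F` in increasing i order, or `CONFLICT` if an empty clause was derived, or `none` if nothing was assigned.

unit clause [-1] forces x1=F; simplify:
  satisfied 1 clause(s); 6 remain; assigned so far: [1]
unit clause [6] forces x6=T; simplify:
  satisfied 4 clause(s); 2 remain; assigned so far: [1, 6]

Answer: x1=F x6=T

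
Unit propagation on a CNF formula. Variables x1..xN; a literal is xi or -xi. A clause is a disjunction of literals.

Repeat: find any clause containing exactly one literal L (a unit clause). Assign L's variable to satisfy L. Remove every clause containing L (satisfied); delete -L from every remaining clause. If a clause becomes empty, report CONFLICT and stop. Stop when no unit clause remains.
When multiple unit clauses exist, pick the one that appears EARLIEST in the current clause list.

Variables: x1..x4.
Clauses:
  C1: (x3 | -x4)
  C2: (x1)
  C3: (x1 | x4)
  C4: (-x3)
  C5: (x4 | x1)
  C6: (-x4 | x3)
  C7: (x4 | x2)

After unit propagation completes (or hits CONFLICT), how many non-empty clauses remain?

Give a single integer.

Answer: 0

Derivation:
unit clause [1] forces x1=T; simplify:
  satisfied 3 clause(s); 4 remain; assigned so far: [1]
unit clause [-3] forces x3=F; simplify:
  drop 3 from [3, -4] -> [-4]
  drop 3 from [-4, 3] -> [-4]
  satisfied 1 clause(s); 3 remain; assigned so far: [1, 3]
unit clause [-4] forces x4=F; simplify:
  drop 4 from [4, 2] -> [2]
  satisfied 2 clause(s); 1 remain; assigned so far: [1, 3, 4]
unit clause [2] forces x2=T; simplify:
  satisfied 1 clause(s); 0 remain; assigned so far: [1, 2, 3, 4]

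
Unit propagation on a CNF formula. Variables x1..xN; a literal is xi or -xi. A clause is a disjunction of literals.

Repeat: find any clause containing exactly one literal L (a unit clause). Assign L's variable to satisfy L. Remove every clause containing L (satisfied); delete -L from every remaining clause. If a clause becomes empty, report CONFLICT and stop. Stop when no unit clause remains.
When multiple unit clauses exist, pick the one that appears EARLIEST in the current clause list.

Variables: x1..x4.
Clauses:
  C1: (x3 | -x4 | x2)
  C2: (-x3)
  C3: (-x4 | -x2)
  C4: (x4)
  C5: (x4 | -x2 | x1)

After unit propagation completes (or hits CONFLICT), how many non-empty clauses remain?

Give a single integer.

unit clause [-3] forces x3=F; simplify:
  drop 3 from [3, -4, 2] -> [-4, 2]
  satisfied 1 clause(s); 4 remain; assigned so far: [3]
unit clause [4] forces x4=T; simplify:
  drop -4 from [-4, 2] -> [2]
  drop -4 from [-4, -2] -> [-2]
  satisfied 2 clause(s); 2 remain; assigned so far: [3, 4]
unit clause [2] forces x2=T; simplify:
  drop -2 from [-2] -> [] (empty!)
  satisfied 1 clause(s); 1 remain; assigned so far: [2, 3, 4]
CONFLICT (empty clause)

Answer: 0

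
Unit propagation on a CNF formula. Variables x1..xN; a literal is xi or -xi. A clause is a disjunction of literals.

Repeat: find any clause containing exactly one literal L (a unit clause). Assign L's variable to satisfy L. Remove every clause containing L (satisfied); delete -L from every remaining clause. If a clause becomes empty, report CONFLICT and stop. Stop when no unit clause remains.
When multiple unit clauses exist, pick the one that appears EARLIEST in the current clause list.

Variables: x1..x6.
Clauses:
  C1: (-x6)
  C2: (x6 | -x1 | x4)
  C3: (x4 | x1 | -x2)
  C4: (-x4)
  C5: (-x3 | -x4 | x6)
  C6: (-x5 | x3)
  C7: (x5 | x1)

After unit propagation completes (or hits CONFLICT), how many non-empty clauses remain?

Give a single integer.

unit clause [-6] forces x6=F; simplify:
  drop 6 from [6, -1, 4] -> [-1, 4]
  drop 6 from [-3, -4, 6] -> [-3, -4]
  satisfied 1 clause(s); 6 remain; assigned so far: [6]
unit clause [-4] forces x4=F; simplify:
  drop 4 from [-1, 4] -> [-1]
  drop 4 from [4, 1, -2] -> [1, -2]
  satisfied 2 clause(s); 4 remain; assigned so far: [4, 6]
unit clause [-1] forces x1=F; simplify:
  drop 1 from [1, -2] -> [-2]
  drop 1 from [5, 1] -> [5]
  satisfied 1 clause(s); 3 remain; assigned so far: [1, 4, 6]
unit clause [-2] forces x2=F; simplify:
  satisfied 1 clause(s); 2 remain; assigned so far: [1, 2, 4, 6]
unit clause [5] forces x5=T; simplify:
  drop -5 from [-5, 3] -> [3]
  satisfied 1 clause(s); 1 remain; assigned so far: [1, 2, 4, 5, 6]
unit clause [3] forces x3=T; simplify:
  satisfied 1 clause(s); 0 remain; assigned so far: [1, 2, 3, 4, 5, 6]

Answer: 0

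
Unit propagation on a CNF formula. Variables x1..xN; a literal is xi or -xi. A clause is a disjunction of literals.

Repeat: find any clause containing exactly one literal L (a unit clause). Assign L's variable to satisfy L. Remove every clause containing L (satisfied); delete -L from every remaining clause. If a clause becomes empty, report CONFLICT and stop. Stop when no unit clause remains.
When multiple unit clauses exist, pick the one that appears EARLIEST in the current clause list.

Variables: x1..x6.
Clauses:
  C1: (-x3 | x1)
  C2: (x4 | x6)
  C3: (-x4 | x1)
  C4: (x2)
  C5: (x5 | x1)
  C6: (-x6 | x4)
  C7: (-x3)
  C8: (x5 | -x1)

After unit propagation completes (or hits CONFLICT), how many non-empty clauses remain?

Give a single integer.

unit clause [2] forces x2=T; simplify:
  satisfied 1 clause(s); 7 remain; assigned so far: [2]
unit clause [-3] forces x3=F; simplify:
  satisfied 2 clause(s); 5 remain; assigned so far: [2, 3]

Answer: 5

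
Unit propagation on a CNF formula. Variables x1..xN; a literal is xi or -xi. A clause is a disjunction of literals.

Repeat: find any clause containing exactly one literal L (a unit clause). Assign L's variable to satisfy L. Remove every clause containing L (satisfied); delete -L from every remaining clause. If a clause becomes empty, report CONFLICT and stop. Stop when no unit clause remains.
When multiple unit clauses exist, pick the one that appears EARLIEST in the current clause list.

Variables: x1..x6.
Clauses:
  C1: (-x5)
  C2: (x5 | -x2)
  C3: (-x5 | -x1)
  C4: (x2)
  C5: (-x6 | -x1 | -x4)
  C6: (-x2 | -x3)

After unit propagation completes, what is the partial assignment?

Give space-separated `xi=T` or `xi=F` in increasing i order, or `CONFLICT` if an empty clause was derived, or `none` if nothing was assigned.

Answer: CONFLICT

Derivation:
unit clause [-5] forces x5=F; simplify:
  drop 5 from [5, -2] -> [-2]
  satisfied 2 clause(s); 4 remain; assigned so far: [5]
unit clause [-2] forces x2=F; simplify:
  drop 2 from [2] -> [] (empty!)
  satisfied 2 clause(s); 2 remain; assigned so far: [2, 5]
CONFLICT (empty clause)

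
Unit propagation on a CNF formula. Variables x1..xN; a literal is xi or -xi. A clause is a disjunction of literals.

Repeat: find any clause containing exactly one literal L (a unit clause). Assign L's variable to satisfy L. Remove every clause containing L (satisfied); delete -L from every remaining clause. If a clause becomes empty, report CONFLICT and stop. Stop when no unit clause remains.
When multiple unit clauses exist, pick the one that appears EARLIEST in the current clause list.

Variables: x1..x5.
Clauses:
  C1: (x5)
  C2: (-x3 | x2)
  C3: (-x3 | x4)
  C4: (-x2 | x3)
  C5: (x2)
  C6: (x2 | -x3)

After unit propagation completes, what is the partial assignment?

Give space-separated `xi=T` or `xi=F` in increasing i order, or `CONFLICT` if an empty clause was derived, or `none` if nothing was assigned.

Answer: x2=T x3=T x4=T x5=T

Derivation:
unit clause [5] forces x5=T; simplify:
  satisfied 1 clause(s); 5 remain; assigned so far: [5]
unit clause [2] forces x2=T; simplify:
  drop -2 from [-2, 3] -> [3]
  satisfied 3 clause(s); 2 remain; assigned so far: [2, 5]
unit clause [3] forces x3=T; simplify:
  drop -3 from [-3, 4] -> [4]
  satisfied 1 clause(s); 1 remain; assigned so far: [2, 3, 5]
unit clause [4] forces x4=T; simplify:
  satisfied 1 clause(s); 0 remain; assigned so far: [2, 3, 4, 5]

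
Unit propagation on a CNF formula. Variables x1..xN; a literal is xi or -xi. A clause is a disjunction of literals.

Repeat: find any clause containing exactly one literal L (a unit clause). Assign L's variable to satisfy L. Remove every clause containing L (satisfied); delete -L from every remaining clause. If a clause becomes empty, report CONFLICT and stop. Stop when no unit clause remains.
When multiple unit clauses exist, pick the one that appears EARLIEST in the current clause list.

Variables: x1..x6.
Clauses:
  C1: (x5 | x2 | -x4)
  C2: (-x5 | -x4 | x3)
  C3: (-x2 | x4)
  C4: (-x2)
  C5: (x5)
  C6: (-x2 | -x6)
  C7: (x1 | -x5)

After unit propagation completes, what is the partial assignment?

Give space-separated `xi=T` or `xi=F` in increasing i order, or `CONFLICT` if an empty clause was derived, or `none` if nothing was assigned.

Answer: x1=T x2=F x5=T

Derivation:
unit clause [-2] forces x2=F; simplify:
  drop 2 from [5, 2, -4] -> [5, -4]
  satisfied 3 clause(s); 4 remain; assigned so far: [2]
unit clause [5] forces x5=T; simplify:
  drop -5 from [-5, -4, 3] -> [-4, 3]
  drop -5 from [1, -5] -> [1]
  satisfied 2 clause(s); 2 remain; assigned so far: [2, 5]
unit clause [1] forces x1=T; simplify:
  satisfied 1 clause(s); 1 remain; assigned so far: [1, 2, 5]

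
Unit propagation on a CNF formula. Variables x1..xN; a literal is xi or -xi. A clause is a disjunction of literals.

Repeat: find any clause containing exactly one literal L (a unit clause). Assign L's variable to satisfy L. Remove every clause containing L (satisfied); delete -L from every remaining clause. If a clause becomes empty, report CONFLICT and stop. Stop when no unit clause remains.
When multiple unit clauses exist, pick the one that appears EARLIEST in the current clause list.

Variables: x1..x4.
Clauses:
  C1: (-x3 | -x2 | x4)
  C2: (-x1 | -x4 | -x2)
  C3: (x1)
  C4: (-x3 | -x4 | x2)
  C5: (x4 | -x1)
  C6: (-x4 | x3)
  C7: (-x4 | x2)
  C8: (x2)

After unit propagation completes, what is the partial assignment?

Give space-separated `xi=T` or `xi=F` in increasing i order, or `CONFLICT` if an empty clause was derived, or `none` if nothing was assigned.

unit clause [1] forces x1=T; simplify:
  drop -1 from [-1, -4, -2] -> [-4, -2]
  drop -1 from [4, -1] -> [4]
  satisfied 1 clause(s); 7 remain; assigned so far: [1]
unit clause [4] forces x4=T; simplify:
  drop -4 from [-4, -2] -> [-2]
  drop -4 from [-3, -4, 2] -> [-3, 2]
  drop -4 from [-4, 3] -> [3]
  drop -4 from [-4, 2] -> [2]
  satisfied 2 clause(s); 5 remain; assigned so far: [1, 4]
unit clause [-2] forces x2=F; simplify:
  drop 2 from [-3, 2] -> [-3]
  drop 2 from [2] -> [] (empty!)
  drop 2 from [2] -> [] (empty!)
  satisfied 1 clause(s); 4 remain; assigned so far: [1, 2, 4]
CONFLICT (empty clause)

Answer: CONFLICT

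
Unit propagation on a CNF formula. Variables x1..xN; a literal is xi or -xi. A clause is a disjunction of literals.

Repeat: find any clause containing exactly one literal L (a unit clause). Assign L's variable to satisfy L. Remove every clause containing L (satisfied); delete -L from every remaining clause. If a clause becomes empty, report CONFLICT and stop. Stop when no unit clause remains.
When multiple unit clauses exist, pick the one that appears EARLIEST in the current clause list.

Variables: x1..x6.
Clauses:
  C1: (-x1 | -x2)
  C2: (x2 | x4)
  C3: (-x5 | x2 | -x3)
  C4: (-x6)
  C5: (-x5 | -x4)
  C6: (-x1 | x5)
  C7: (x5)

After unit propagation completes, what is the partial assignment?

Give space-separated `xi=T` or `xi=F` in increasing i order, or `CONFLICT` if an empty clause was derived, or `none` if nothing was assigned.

unit clause [-6] forces x6=F; simplify:
  satisfied 1 clause(s); 6 remain; assigned so far: [6]
unit clause [5] forces x5=T; simplify:
  drop -5 from [-5, 2, -3] -> [2, -3]
  drop -5 from [-5, -4] -> [-4]
  satisfied 2 clause(s); 4 remain; assigned so far: [5, 6]
unit clause [-4] forces x4=F; simplify:
  drop 4 from [2, 4] -> [2]
  satisfied 1 clause(s); 3 remain; assigned so far: [4, 5, 6]
unit clause [2] forces x2=T; simplify:
  drop -2 from [-1, -2] -> [-1]
  satisfied 2 clause(s); 1 remain; assigned so far: [2, 4, 5, 6]
unit clause [-1] forces x1=F; simplify:
  satisfied 1 clause(s); 0 remain; assigned so far: [1, 2, 4, 5, 6]

Answer: x1=F x2=T x4=F x5=T x6=F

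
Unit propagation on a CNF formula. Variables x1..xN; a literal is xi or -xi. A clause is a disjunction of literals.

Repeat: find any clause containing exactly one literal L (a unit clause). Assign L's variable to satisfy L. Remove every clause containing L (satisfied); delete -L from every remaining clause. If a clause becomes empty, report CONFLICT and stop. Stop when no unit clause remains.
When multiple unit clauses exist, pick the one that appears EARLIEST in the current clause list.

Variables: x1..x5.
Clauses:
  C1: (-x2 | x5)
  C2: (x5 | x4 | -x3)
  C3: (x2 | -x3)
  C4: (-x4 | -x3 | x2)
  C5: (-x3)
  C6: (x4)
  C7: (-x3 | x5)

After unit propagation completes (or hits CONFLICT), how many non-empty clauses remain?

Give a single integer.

Answer: 1

Derivation:
unit clause [-3] forces x3=F; simplify:
  satisfied 5 clause(s); 2 remain; assigned so far: [3]
unit clause [4] forces x4=T; simplify:
  satisfied 1 clause(s); 1 remain; assigned so far: [3, 4]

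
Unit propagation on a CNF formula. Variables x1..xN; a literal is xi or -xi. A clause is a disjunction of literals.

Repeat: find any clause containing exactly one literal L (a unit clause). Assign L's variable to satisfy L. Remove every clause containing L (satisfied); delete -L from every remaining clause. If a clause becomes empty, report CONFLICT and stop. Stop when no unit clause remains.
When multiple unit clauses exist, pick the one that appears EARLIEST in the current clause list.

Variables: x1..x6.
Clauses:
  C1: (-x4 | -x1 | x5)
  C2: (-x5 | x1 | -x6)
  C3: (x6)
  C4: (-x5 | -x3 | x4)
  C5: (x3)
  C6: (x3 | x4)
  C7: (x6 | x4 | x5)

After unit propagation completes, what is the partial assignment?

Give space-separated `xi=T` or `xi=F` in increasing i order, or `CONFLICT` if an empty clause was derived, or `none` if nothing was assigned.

Answer: x3=T x6=T

Derivation:
unit clause [6] forces x6=T; simplify:
  drop -6 from [-5, 1, -6] -> [-5, 1]
  satisfied 2 clause(s); 5 remain; assigned so far: [6]
unit clause [3] forces x3=T; simplify:
  drop -3 from [-5, -3, 4] -> [-5, 4]
  satisfied 2 clause(s); 3 remain; assigned so far: [3, 6]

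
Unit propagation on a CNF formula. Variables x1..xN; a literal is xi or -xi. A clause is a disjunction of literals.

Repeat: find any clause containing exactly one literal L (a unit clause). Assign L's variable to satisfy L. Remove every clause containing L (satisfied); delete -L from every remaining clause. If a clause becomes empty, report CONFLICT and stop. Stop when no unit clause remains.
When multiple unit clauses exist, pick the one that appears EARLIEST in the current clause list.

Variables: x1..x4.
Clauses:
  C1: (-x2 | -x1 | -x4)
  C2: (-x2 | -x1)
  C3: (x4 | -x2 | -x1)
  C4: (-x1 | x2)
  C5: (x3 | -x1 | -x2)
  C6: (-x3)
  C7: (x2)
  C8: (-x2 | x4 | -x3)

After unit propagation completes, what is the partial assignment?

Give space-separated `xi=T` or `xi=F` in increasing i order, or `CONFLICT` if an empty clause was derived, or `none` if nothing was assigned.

Answer: x1=F x2=T x3=F

Derivation:
unit clause [-3] forces x3=F; simplify:
  drop 3 from [3, -1, -2] -> [-1, -2]
  satisfied 2 clause(s); 6 remain; assigned so far: [3]
unit clause [2] forces x2=T; simplify:
  drop -2 from [-2, -1, -4] -> [-1, -4]
  drop -2 from [-2, -1] -> [-1]
  drop -2 from [4, -2, -1] -> [4, -1]
  drop -2 from [-1, -2] -> [-1]
  satisfied 2 clause(s); 4 remain; assigned so far: [2, 3]
unit clause [-1] forces x1=F; simplify:
  satisfied 4 clause(s); 0 remain; assigned so far: [1, 2, 3]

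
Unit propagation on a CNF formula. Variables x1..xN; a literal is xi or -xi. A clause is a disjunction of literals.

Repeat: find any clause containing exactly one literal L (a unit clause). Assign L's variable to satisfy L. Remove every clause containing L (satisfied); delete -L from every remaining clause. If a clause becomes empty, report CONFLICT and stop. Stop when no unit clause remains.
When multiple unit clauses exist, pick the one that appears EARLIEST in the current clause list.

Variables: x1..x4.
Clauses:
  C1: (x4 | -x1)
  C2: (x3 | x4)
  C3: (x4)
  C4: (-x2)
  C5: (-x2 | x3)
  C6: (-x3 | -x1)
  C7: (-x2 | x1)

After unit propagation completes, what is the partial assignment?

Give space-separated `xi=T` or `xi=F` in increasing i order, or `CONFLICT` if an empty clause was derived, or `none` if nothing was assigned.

unit clause [4] forces x4=T; simplify:
  satisfied 3 clause(s); 4 remain; assigned so far: [4]
unit clause [-2] forces x2=F; simplify:
  satisfied 3 clause(s); 1 remain; assigned so far: [2, 4]

Answer: x2=F x4=T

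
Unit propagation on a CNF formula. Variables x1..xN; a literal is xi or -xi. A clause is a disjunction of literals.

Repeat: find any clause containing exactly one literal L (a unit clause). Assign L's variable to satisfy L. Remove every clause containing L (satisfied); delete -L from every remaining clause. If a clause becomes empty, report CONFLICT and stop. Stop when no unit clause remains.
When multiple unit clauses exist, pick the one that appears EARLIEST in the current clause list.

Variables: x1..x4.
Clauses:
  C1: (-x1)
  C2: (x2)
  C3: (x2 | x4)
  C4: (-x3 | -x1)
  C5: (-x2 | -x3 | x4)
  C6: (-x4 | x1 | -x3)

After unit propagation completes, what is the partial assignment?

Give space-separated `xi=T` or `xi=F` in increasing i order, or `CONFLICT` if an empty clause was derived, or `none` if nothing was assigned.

unit clause [-1] forces x1=F; simplify:
  drop 1 from [-4, 1, -3] -> [-4, -3]
  satisfied 2 clause(s); 4 remain; assigned so far: [1]
unit clause [2] forces x2=T; simplify:
  drop -2 from [-2, -3, 4] -> [-3, 4]
  satisfied 2 clause(s); 2 remain; assigned so far: [1, 2]

Answer: x1=F x2=T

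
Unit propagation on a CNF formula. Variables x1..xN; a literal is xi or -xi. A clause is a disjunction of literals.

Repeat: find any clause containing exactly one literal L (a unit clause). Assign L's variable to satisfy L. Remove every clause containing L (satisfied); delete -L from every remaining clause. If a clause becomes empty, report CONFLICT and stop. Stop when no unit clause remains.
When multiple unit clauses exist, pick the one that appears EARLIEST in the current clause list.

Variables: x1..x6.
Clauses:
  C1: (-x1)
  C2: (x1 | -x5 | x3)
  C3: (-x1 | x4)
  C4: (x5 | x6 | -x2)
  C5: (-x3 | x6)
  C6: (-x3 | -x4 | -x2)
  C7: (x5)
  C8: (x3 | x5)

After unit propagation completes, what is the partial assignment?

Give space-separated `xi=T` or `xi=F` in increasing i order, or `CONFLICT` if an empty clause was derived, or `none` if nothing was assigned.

Answer: x1=F x3=T x5=T x6=T

Derivation:
unit clause [-1] forces x1=F; simplify:
  drop 1 from [1, -5, 3] -> [-5, 3]
  satisfied 2 clause(s); 6 remain; assigned so far: [1]
unit clause [5] forces x5=T; simplify:
  drop -5 from [-5, 3] -> [3]
  satisfied 3 clause(s); 3 remain; assigned so far: [1, 5]
unit clause [3] forces x3=T; simplify:
  drop -3 from [-3, 6] -> [6]
  drop -3 from [-3, -4, -2] -> [-4, -2]
  satisfied 1 clause(s); 2 remain; assigned so far: [1, 3, 5]
unit clause [6] forces x6=T; simplify:
  satisfied 1 clause(s); 1 remain; assigned so far: [1, 3, 5, 6]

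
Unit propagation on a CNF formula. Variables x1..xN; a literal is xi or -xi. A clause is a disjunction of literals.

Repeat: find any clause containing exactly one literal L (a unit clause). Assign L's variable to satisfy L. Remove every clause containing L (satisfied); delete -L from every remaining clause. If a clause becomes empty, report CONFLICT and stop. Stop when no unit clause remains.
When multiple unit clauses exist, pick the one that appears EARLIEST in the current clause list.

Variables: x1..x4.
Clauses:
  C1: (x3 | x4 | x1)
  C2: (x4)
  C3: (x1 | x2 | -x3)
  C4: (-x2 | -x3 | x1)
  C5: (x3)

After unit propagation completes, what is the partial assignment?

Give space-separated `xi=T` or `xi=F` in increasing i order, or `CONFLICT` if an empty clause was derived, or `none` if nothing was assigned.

unit clause [4] forces x4=T; simplify:
  satisfied 2 clause(s); 3 remain; assigned so far: [4]
unit clause [3] forces x3=T; simplify:
  drop -3 from [1, 2, -3] -> [1, 2]
  drop -3 from [-2, -3, 1] -> [-2, 1]
  satisfied 1 clause(s); 2 remain; assigned so far: [3, 4]

Answer: x3=T x4=T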